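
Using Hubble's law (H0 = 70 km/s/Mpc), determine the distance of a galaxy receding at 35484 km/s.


d = v / H0 = 35484 / 70 = 506.9143

506.9143 Mpc


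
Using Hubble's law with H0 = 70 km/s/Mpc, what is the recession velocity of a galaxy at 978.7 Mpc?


v = H0 * d = 70 * 978.7 = 68509.0

68509.0 km/s


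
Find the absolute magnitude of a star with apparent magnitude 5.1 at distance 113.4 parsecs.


M = m - 5*log10(d) + 5 = 5.1 - 5*log10(113.4) + 5 = -0.1731

-0.1731


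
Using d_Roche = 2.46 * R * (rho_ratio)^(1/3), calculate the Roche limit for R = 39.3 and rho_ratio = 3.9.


d_Roche = 2.46 * 39.3 * 3.9^(1/3) = 152.1771

152.1771


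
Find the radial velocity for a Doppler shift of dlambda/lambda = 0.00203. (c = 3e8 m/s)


v = (dlambda/lambda) * c = 0.00203 * 3e8 = 609000.0

609000.0 m/s


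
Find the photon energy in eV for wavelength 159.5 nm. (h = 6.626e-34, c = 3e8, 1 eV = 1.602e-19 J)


E = hc/lambda = 6.626e-34 * 3e8 / 1.595e-07 = 1.246e-18 J = 7.7795 eV

7.7795 eV


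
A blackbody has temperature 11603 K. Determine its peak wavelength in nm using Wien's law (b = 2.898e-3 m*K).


lam_max = b / T = 2.898e-3 / 11603 = 2.498e-07 m = 249.763 nm

249.763 nm


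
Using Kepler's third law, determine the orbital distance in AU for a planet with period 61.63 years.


a = P^(2/3) = 61.63^(2/3) = 15.6025

15.6025 AU


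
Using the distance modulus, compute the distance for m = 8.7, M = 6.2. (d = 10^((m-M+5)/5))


d = 10^((m - M + 5)/5) = 10^((8.7 - 6.2 + 5)/5) = 31.6228

31.6228 pc


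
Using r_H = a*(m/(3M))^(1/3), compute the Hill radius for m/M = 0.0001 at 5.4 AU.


r_H = a * (m/3M)^(1/3) = 5.4 * (0.0001/3)^(1/3) = 0.1738

0.1738 AU


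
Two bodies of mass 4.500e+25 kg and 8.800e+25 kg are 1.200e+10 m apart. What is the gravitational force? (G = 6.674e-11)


F = G*m1*m2/r^2 = 6.674e-11 * 4.500e+25 * 8.800e+25 / (1.200e+10)^2 = 6.674e-11 * 3.960e+51 / 1.440e+20 = 1.835e+21

1.835e+21 N


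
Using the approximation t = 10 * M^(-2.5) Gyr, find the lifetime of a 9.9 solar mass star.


t = 10 * M^(-2.5) = 10 * 9.9^(-2.5) = 0.0324

0.0324 Gyr


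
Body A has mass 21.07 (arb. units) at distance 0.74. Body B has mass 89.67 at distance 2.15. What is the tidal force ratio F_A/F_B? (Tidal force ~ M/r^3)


Ratio = (M1/r1^3) / (M2/r2^3) = (21.07/0.74^3) / (89.67/2.15^3) = 5.7629

5.7629


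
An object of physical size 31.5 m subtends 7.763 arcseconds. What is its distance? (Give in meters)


D = size / theta_rad, theta_rad = 7.763 * pi/(180*3600) = 3.764e-05, D = 836962.6944

836962.6944 m


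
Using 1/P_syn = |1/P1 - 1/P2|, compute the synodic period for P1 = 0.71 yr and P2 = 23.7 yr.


1/P_syn = |1/P1 - 1/P2| = |1/0.71 - 1/23.7| => P_syn = 0.7319

0.7319 years


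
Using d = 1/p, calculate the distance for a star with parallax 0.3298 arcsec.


d = 1/p = 1/0.3298 = 3.0321

3.0321 pc


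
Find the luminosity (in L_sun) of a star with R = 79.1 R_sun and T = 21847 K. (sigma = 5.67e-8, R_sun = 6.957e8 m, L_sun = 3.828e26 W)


R = 79.1 * 6.957e8 m = 5.502987e+10 m. L = 4*pi*R^2*sigma*T^4 = 4*pi*(5.502987e+10)^2 * 5.67e-8 * 21847^4 = 4.915380377e+32 W. L/L_sun = 4.915380377e+32 / 3.828e26 = 1.284e+06

1.284e+06 L_sun


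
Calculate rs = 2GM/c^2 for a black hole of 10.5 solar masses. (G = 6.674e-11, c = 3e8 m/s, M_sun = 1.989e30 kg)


M = 10.5 * 1.989e30 kg = 2.08845e+31 kg. rs = 2GM/c^2 = 2 * 6.674e-11 * 2.08845e+31 / (3e8)^2 = 30974.034

30974.034 m


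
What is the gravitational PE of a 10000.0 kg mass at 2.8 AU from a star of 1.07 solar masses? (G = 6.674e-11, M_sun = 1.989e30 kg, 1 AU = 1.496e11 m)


M = 1.07 * 1.989e30 kg = 2.12823e+30 kg; r = 2.8 AU * 1.496e11 m/AU = 4.1888e+11 m. U = -GM*m/r = -(6.674e-11 * 2.12823e+30 * 10000.0) / 4.1888e+11 = -3.391e+12

-3.391e+12 J


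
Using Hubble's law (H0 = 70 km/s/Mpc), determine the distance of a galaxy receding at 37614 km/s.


d = v / H0 = 37614 / 70 = 537.3429

537.3429 Mpc


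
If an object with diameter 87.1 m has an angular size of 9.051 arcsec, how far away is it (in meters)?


D = size / theta_rad, theta_rad = 9.051 * pi/(180*3600) = 4.388e-05, D = 1.985e+06

1.985e+06 m


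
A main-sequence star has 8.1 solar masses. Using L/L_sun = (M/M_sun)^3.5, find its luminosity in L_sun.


L/L_sun = (M/M_sun)^3.5 = 8.1^3.5 = 1512.5076

1512.5076 L_sun


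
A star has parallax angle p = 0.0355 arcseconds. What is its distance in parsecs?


d = 1/p = 1/0.0355 = 28.169

28.169 pc


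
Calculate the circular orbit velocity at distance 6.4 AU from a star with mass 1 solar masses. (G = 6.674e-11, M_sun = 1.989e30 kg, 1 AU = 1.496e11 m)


v = sqrt(GM/r) = sqrt(6.674e-11 * 1.989e+30 / 9.574e+11) = 11774.8317

11774.8317 m/s


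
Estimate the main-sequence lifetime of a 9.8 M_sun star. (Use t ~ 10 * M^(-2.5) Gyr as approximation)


t = 10 * M^(-2.5) = 10 * 9.8^(-2.5) = 0.0333

0.0333 Gyr


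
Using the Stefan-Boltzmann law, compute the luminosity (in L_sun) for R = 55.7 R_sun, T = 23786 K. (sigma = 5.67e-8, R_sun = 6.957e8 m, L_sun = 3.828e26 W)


R = 55.7 * 6.957e8 m = 3.875049e+10 m. L = 4*pi*R^2*sigma*T^4 = 4*pi*(3.875049e+10)^2 * 5.67e-8 * 23786^4 = 3.424782362e+32 W. L/L_sun = 3.424782362e+32 / 3.828e26 = 894666.2388

894666.2388 L_sun


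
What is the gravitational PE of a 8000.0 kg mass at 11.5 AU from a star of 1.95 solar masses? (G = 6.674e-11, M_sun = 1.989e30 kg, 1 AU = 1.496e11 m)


M = 1.95 * 1.989e30 kg = 3.87855e+30 kg; r = 11.5 AU * 1.496e11 m/AU = 1.7204e+12 m. U = -GM*m/r = -(6.674e-11 * 3.87855e+30 * 8000.0) / 1.7204e+12 = -1.204e+12

-1.204e+12 J


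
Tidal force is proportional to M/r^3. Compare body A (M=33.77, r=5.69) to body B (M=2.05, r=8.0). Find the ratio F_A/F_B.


Ratio = (M1/r1^3) / (M2/r2^3) = (33.77/5.69^3) / (2.05/8.0^3) = 45.7836

45.7836


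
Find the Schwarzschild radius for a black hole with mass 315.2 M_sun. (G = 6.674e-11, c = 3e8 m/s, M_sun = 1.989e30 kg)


M = 315.2 * 1.989e30 kg = 6.269328e+32 kg. rs = 2GM/c^2 = 2 * 6.674e-11 * 6.269328e+32 / (3e8)^2 = 929811.0016

929811.0016 m


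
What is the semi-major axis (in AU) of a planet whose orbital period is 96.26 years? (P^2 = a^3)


a = P^(2/3) = 96.26^(2/3) = 21.0038

21.0038 AU


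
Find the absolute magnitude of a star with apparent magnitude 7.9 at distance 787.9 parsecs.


M = m - 5*log10(d) + 5 = 7.9 - 5*log10(787.9) + 5 = -1.5824

-1.5824


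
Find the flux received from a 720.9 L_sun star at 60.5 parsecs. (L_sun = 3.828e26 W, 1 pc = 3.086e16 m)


F = L / (4*pi*d^2) = 2.760e+29 / (4*pi*(1.867e+18)^2) = 6.300e-09

6.300e-09 W/m^2


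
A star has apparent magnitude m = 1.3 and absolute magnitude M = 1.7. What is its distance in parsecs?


d = 10^((m - M + 5)/5) = 10^((1.3 - 1.7 + 5)/5) = 8.3176

8.3176 pc


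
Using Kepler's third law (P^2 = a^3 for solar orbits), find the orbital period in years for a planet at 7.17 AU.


P = a^(3/2) = 7.17^1.5 = 19.199

19.199 years


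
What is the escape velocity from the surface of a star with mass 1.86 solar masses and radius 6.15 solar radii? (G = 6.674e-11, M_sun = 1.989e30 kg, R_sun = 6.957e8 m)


M = 1.86 * 1.989e30 kg = 3.69954e+30 kg; R = 6.15 * 6.957e8 m = 4.278555e+09 m. v_esc = sqrt(2GM/R) = sqrt(2 * 6.674e-11 * 3.69954e+30 / 4.278555e+09) = 339729.612

339729.612 m/s


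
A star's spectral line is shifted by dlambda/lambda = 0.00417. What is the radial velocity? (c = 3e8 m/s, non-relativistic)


v = (dlambda/lambda) * c = 0.00417 * 3e8 = 1.251e+06

1.251e+06 m/s


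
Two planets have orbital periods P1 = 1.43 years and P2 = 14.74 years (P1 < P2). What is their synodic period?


1/P_syn = |1/P1 - 1/P2| = |1/1.43 - 1/14.74| => P_syn = 1.5836

1.5836 years


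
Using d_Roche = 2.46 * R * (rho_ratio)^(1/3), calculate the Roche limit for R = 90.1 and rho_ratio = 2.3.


d_Roche = 2.46 * 90.1 * 2.3^(1/3) = 292.5741

292.5741


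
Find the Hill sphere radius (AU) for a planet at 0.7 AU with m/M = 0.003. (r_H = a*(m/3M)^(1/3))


r_H = a * (m/3M)^(1/3) = 0.7 * (0.003/3)^(1/3) = 0.07

0.07 AU


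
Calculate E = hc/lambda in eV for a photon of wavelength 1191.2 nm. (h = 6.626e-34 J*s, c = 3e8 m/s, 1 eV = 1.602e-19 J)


E = hc/lambda = 6.626e-34 * 3e8 / 1.191e-06 = 1.669e-19 J = 1.0417 eV

1.0417 eV


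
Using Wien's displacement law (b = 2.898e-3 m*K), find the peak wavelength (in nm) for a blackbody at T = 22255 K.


lam_max = b / T = 2.898e-3 / 22255 = 1.302e-07 m = 130.2179 nm

130.2179 nm


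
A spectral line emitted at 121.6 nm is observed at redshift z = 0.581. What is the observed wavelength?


lam_obs = lam_emit * (1 + z) = 121.6 * (1 + 0.581) = 192.2496

192.2496 nm


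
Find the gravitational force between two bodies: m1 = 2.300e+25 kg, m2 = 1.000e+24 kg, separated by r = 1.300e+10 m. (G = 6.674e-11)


F = G*m1*m2/r^2 = 6.674e-11 * 2.300e+25 * 1.000e+24 / (1.300e+10)^2 = 6.674e-11 * 2.300e+49 / 1.690e+20 = 9.083e+18

9.083e+18 N


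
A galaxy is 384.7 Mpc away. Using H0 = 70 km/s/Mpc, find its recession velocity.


v = H0 * d = 70 * 384.7 = 26929.0

26929.0 km/s


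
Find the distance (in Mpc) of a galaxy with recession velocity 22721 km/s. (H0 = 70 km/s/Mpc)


d = v / H0 = 22721 / 70 = 324.5857

324.5857 Mpc


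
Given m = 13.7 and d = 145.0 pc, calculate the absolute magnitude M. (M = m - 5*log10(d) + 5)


M = m - 5*log10(d) + 5 = 13.7 - 5*log10(145.0) + 5 = 7.8932

7.8932


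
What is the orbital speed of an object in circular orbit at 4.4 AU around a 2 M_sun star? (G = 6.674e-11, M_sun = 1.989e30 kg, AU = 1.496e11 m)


v = sqrt(GM/r) = sqrt(6.674e-11 * 3.978e+30 / 6.582e+11) = 20083.2205

20083.2205 m/s


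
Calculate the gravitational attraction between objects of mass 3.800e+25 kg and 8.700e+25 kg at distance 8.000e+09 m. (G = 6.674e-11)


F = G*m1*m2/r^2 = 6.674e-11 * 3.800e+25 * 8.700e+25 / (8.000e+09)^2 = 6.674e-11 * 3.306e+51 / 6.400e+19 = 3.448e+21

3.448e+21 N


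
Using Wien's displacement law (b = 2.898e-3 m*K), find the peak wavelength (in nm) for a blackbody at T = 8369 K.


lam_max = b / T = 2.898e-3 / 8369 = 3.463e-07 m = 346.2779 nm

346.2779 nm


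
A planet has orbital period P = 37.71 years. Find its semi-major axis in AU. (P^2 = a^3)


a = P^(2/3) = 37.71^(2/3) = 11.2453

11.2453 AU


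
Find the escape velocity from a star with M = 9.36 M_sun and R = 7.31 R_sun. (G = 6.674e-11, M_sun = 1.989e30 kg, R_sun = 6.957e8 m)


M = 9.36 * 1.989e30 kg = 1.861704e+31 kg; R = 7.31 * 6.957e8 m = 5.085567e+09 m. v_esc = sqrt(2GM/R) = sqrt(2 * 6.674e-11 * 1.861704e+31 / 5.085567e+09) = 699026.6363

699026.6363 m/s


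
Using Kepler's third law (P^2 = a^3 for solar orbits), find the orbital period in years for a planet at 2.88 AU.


P = a^(3/2) = 2.88^1.5 = 4.8875

4.8875 years


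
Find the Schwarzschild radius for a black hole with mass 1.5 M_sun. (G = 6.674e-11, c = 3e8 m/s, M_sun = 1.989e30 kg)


M = 1.5 * 1.989e30 kg = 2.9835e+30 kg. rs = 2GM/c^2 = 2 * 6.674e-11 * 2.9835e+30 / (3e8)^2 = 4424.862

4424.862 m


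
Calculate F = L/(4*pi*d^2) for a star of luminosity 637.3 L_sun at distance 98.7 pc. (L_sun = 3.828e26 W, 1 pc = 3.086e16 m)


F = L / (4*pi*d^2) = 2.440e+29 / (4*pi*(3.046e+18)^2) = 2.093e-09

2.093e-09 W/m^2


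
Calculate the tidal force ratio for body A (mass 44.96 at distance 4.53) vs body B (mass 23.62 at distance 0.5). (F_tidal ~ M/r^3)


Ratio = (M1/r1^3) / (M2/r2^3) = (44.96/4.53^3) / (23.62/0.5^3) = 0.0026

0.0026


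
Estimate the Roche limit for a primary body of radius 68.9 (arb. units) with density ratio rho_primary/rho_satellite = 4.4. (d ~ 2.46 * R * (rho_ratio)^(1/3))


d_Roche = 2.46 * 68.9 * 4.4^(1/3) = 277.7401

277.7401


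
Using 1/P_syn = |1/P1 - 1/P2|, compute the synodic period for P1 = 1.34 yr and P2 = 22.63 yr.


1/P_syn = |1/P1 - 1/P2| = |1/1.34 - 1/22.63| => P_syn = 1.4243

1.4243 years


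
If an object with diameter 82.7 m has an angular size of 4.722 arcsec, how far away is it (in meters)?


D = size / theta_rad, theta_rad = 4.722 * pi/(180*3600) = 2.289e-05, D = 3.612e+06

3.612e+06 m


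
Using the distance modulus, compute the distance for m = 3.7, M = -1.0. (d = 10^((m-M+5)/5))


d = 10^((m - M + 5)/5) = 10^((3.7 - -1.0 + 5)/5) = 87.0964

87.0964 pc


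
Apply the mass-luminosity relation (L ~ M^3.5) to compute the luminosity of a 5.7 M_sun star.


L/L_sun = (M/M_sun)^3.5 = 5.7^3.5 = 442.1422

442.1422 L_sun


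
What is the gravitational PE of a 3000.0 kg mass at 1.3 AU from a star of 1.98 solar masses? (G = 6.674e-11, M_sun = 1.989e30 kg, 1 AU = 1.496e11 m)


M = 1.98 * 1.989e30 kg = 3.93822e+30 kg; r = 1.3 AU * 1.496e11 m/AU = 1.9448e+11 m. U = -GM*m/r = -(6.674e-11 * 3.93822e+30 * 3000.0) / 1.9448e+11 = -4.054e+12

-4.054e+12 J


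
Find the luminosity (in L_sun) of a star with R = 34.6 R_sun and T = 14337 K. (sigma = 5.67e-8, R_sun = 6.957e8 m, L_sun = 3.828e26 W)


R = 34.6 * 6.957e8 m = 2.407122e+10 m. L = 4*pi*R^2*sigma*T^4 = 4*pi*(2.407122e+10)^2 * 5.67e-8 * 14337^4 = 1.744304367e+31 W. L/L_sun = 1.744304367e+31 / 3.828e26 = 45566.9897

45566.9897 L_sun


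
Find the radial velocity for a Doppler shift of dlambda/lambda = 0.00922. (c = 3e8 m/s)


v = (dlambda/lambda) * c = 0.00922 * 3e8 = 2.766e+06

2.766e+06 m/s


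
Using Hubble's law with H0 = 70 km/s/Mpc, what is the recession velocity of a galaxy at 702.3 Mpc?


v = H0 * d = 70 * 702.3 = 49161.0

49161.0 km/s


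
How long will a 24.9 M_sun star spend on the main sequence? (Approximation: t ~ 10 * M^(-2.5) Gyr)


t = 10 * M^(-2.5) = 10 * 24.9^(-2.5) = 0.0032

0.0032 Gyr


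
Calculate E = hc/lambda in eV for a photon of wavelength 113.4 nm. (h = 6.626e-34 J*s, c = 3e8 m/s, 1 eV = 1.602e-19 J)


E = hc/lambda = 6.626e-34 * 3e8 / 1.134e-07 = 1.753e-18 J = 10.942 eV

10.942 eV


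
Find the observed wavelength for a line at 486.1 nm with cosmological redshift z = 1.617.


lam_obs = lam_emit * (1 + z) = 486.1 * (1 + 1.617) = 1272.1237

1272.1237 nm


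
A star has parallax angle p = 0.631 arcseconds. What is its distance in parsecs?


d = 1/p = 1/0.631 = 1.5848

1.5848 pc


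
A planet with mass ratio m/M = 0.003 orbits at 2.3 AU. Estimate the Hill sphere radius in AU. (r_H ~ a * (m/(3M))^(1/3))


r_H = a * (m/3M)^(1/3) = 2.3 * (0.003/3)^(1/3) = 0.23

0.23 AU


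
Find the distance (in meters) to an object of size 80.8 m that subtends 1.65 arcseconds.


D = size / theta_rad, theta_rad = 1.65 * pi/(180*3600) = 7.999e-06, D = 1.010e+07

1.010e+07 m


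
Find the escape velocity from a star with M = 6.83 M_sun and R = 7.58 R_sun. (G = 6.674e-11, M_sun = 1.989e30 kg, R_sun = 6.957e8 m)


M = 6.83 * 1.989e30 kg = 1.358487e+31 kg; R = 7.58 * 6.957e8 m = 5.273406e+09 m. v_esc = sqrt(2GM/R) = sqrt(2 * 6.674e-11 * 1.358487e+31 / 5.273406e+09) = 586394.9721

586394.9721 m/s


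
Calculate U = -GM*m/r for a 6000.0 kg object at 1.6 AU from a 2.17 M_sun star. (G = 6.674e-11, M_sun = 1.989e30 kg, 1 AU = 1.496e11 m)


M = 2.17 * 1.989e30 kg = 4.31613e+30 kg; r = 1.6 AU * 1.496e11 m/AU = 2.3936e+11 m. U = -GM*m/r = -(6.674e-11 * 4.31613e+30 * 6000.0) / 2.3936e+11 = -7.221e+12

-7.221e+12 J


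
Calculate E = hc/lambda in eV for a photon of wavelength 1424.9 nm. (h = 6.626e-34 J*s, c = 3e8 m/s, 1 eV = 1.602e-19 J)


E = hc/lambda = 6.626e-34 * 3e8 / 1.425e-06 = 1.395e-19 J = 0.8708 eV

0.8708 eV


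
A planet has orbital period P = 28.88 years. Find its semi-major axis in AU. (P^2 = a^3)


a = P^(2/3) = 28.88^(2/3) = 9.4131

9.4131 AU


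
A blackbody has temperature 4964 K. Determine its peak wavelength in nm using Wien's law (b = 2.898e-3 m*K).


lam_max = b / T = 2.898e-3 / 4964 = 5.838e-07 m = 583.8034 nm

583.8034 nm


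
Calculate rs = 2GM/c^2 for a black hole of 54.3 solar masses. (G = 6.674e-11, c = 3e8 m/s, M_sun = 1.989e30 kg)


M = 54.3 * 1.989e30 kg = 1.080027e+32 kg. rs = 2GM/c^2 = 2 * 6.674e-11 * 1.080027e+32 / (3e8)^2 = 160180.0044

160180.0044 m


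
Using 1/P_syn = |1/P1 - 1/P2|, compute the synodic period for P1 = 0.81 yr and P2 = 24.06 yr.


1/P_syn = |1/P1 - 1/P2| = |1/0.81 - 1/24.06| => P_syn = 0.8382

0.8382 years


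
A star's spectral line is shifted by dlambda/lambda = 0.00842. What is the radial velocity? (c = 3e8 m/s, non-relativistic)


v = (dlambda/lambda) * c = 0.00842 * 3e8 = 2.526e+06

2.526e+06 m/s


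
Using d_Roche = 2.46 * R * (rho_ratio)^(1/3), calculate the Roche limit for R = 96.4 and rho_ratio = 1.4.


d_Roche = 2.46 * 96.4 * 1.4^(1/3) = 265.2904

265.2904


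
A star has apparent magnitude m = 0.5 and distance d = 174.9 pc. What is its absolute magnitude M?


M = m - 5*log10(d) + 5 = 0.5 - 5*log10(174.9) + 5 = -5.7139

-5.7139


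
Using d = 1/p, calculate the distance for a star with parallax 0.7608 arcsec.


d = 1/p = 1/0.7608 = 1.3144

1.3144 pc


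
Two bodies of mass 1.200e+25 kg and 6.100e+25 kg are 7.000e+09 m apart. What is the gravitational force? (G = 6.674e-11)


F = G*m1*m2/r^2 = 6.674e-11 * 1.200e+25 * 6.100e+25 / (7.000e+09)^2 = 6.674e-11 * 7.320e+50 / 4.900e+19 = 9.970e+20

9.970e+20 N


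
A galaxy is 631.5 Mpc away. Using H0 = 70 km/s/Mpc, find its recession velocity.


v = H0 * d = 70 * 631.5 = 44205.0

44205.0 km/s


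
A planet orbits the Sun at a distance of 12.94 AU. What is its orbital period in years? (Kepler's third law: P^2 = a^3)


P = a^(3/2) = 12.94^1.5 = 46.548

46.548 years


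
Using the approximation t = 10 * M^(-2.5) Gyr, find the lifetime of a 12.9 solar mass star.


t = 10 * M^(-2.5) = 10 * 12.9^(-2.5) = 0.0167

0.0167 Gyr


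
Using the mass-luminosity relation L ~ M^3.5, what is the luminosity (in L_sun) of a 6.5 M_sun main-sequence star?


L/L_sun = (M/M_sun)^3.5 = 6.5^3.5 = 700.1591

700.1591 L_sun


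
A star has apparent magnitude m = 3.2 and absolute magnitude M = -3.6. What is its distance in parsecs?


d = 10^((m - M + 5)/5) = 10^((3.2 - -3.6 + 5)/5) = 229.0868

229.0868 pc


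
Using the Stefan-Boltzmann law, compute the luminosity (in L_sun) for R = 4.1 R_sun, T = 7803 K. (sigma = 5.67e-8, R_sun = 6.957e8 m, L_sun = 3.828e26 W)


R = 4.1 * 6.957e8 m = 2.85237e+09 m. L = 4*pi*R^2*sigma*T^4 = 4*pi*(2.85237e+09)^2 * 5.67e-8 * 7803^4 = 2.149072519e+28 W. L/L_sun = 2.149072519e+28 / 3.828e26 = 56.1409

56.1409 L_sun


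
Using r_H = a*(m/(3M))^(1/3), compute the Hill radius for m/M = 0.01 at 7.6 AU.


r_H = a * (m/3M)^(1/3) = 7.6 * (0.01/3)^(1/3) = 1.1353

1.1353 AU


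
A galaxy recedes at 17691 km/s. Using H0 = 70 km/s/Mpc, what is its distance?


d = v / H0 = 17691 / 70 = 252.7286

252.7286 Mpc


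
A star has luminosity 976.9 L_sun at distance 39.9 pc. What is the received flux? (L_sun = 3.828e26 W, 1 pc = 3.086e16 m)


F = L / (4*pi*d^2) = 3.740e+29 / (4*pi*(1.231e+18)^2) = 1.963e-08

1.963e-08 W/m^2


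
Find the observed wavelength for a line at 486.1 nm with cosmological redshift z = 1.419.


lam_obs = lam_emit * (1 + z) = 486.1 * (1 + 1.419) = 1175.8759

1175.8759 nm


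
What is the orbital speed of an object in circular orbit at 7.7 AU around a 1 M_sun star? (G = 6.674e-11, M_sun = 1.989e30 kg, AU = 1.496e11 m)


v = sqrt(GM/r) = sqrt(6.674e-11 * 1.989e+30 / 1.152e+12) = 10734.9329

10734.9329 m/s


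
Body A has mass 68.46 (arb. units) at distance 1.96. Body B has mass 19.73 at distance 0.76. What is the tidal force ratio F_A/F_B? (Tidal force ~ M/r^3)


Ratio = (M1/r1^3) / (M2/r2^3) = (68.46/1.96^3) / (19.73/0.76^3) = 0.2023

0.2023


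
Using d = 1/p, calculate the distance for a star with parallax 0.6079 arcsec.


d = 1/p = 1/0.6079 = 1.645

1.645 pc


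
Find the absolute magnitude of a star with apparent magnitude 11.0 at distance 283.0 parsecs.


M = m - 5*log10(d) + 5 = 11.0 - 5*log10(283.0) + 5 = 3.7411

3.7411


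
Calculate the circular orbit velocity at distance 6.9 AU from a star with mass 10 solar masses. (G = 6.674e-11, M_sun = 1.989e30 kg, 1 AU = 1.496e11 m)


v = sqrt(GM/r) = sqrt(6.674e-11 * 1.989e+31 / 1.032e+12) = 35860.8146

35860.8146 m/s


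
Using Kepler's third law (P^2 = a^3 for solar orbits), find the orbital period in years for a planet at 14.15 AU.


P = a^(3/2) = 14.15^1.5 = 53.2273

53.2273 years


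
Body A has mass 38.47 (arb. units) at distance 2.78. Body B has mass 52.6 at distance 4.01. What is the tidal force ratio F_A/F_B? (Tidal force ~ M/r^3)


Ratio = (M1/r1^3) / (M2/r2^3) = (38.47/2.78^3) / (52.6/4.01^3) = 2.195

2.195


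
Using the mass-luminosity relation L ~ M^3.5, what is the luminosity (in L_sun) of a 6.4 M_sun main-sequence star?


L/L_sun = (M/M_sun)^3.5 = 6.4^3.5 = 663.1777

663.1777 L_sun


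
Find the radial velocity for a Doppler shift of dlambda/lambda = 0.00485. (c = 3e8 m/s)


v = (dlambda/lambda) * c = 0.00485 * 3e8 = 1.455e+06

1.455e+06 m/s


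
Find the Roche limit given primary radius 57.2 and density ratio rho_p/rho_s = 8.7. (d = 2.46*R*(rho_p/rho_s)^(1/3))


d_Roche = 2.46 * 57.2 * 8.7^(1/3) = 289.4038

289.4038


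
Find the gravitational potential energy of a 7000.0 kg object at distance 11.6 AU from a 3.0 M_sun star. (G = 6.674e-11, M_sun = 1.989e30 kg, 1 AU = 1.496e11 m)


M = 3.0 * 1.989e30 kg = 5.967e+30 kg; r = 11.6 AU * 1.496e11 m/AU = 1.73536e+12 m. U = -GM*m/r = -(6.674e-11 * 5.967e+30 * 7000.0) / 1.73536e+12 = -1.606e+12

-1.606e+12 J


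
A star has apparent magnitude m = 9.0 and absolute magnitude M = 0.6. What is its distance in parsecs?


d = 10^((m - M + 5)/5) = 10^((9.0 - 0.6 + 5)/5) = 478.6301

478.6301 pc


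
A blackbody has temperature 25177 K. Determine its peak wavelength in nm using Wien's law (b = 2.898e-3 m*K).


lam_max = b / T = 2.898e-3 / 25177 = 1.151e-07 m = 115.1051 nm

115.1051 nm


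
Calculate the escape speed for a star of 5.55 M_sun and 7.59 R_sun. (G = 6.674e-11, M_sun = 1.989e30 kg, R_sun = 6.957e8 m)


M = 5.55 * 1.989e30 kg = 1.103895e+31 kg; R = 7.59 * 6.957e8 m = 5.280363e+09 m. v_esc = sqrt(2GM/R) = sqrt(2 * 6.674e-11 * 1.103895e+31 / 5.280363e+09) = 528250.7137

528250.7137 m/s


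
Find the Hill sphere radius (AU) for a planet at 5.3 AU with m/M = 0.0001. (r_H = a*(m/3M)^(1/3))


r_H = a * (m/3M)^(1/3) = 5.3 * (0.0001/3)^(1/3) = 0.1706

0.1706 AU


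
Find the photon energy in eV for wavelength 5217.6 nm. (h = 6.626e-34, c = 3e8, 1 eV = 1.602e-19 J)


E = hc/lambda = 6.626e-34 * 3e8 / 5.218e-06 = 3.810e-20 J = 0.2378 eV

0.2378 eV


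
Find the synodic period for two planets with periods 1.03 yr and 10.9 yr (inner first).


1/P_syn = |1/P1 - 1/P2| = |1/1.03 - 1/10.9| => P_syn = 1.1375

1.1375 years


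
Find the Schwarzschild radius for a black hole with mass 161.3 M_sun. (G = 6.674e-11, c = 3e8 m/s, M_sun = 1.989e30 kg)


M = 161.3 * 1.989e30 kg = 3.208257e+32 kg. rs = 2GM/c^2 = 2 * 6.674e-11 * 3.208257e+32 / (3e8)^2 = 475820.1604

475820.1604 m


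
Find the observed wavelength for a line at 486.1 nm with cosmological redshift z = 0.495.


lam_obs = lam_emit * (1 + z) = 486.1 * (1 + 0.495) = 726.7195

726.7195 nm


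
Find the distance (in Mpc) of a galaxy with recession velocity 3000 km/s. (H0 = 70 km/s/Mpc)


d = v / H0 = 3000 / 70 = 42.8571

42.8571 Mpc


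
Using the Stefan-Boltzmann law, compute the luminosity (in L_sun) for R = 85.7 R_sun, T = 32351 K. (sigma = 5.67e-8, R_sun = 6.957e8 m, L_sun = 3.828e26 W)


R = 85.7 * 6.957e8 m = 5.962149e+10 m. L = 4*pi*R^2*sigma*T^4 = 4*pi*(5.962149e+10)^2 * 5.67e-8 * 32351^4 = 2.774274386e+33 W. L/L_sun = 2.774274386e+33 / 3.828e26 = 7.247e+06

7.247e+06 L_sun


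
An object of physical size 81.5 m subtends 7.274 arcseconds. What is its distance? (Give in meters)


D = size / theta_rad, theta_rad = 7.274 * pi/(180*3600) = 3.527e-05, D = 2.311e+06

2.311e+06 m


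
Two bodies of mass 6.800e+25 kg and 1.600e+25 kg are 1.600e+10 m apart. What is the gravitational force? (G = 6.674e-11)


F = G*m1*m2/r^2 = 6.674e-11 * 6.800e+25 * 1.600e+25 / (1.600e+10)^2 = 6.674e-11 * 1.088e+51 / 2.560e+20 = 2.836e+20

2.836e+20 N


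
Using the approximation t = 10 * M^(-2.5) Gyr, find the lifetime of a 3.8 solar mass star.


t = 10 * M^(-2.5) = 10 * 3.8^(-2.5) = 0.3553

0.3553 Gyr


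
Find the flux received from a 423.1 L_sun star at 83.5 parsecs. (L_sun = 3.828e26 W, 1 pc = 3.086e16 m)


F = L / (4*pi*d^2) = 1.620e+29 / (4*pi*(2.577e+18)^2) = 1.941e-09

1.941e-09 W/m^2


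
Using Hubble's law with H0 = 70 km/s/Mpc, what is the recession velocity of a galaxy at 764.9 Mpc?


v = H0 * d = 70 * 764.9 = 53543.0

53543.0 km/s


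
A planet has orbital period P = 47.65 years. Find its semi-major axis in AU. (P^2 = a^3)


a = P^(2/3) = 47.65^(2/3) = 13.1434

13.1434 AU


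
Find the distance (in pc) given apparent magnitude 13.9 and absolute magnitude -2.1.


d = 10^((m - M + 5)/5) = 10^((13.9 - -2.1 + 5)/5) = 15848.9319

15848.9319 pc


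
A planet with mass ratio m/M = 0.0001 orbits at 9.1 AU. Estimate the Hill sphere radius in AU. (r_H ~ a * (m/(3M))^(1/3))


r_H = a * (m/3M)^(1/3) = 9.1 * (0.0001/3)^(1/3) = 0.2929

0.2929 AU


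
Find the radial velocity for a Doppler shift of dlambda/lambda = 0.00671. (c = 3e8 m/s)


v = (dlambda/lambda) * c = 0.00671 * 3e8 = 2.013e+06

2.013e+06 m/s


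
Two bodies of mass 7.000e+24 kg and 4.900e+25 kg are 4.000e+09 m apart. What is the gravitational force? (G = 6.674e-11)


F = G*m1*m2/r^2 = 6.674e-11 * 7.000e+24 * 4.900e+25 / (4.000e+09)^2 = 6.674e-11 * 3.430e+50 / 1.600e+19 = 1.431e+21

1.431e+21 N


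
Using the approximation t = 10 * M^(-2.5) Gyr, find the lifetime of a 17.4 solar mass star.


t = 10 * M^(-2.5) = 10 * 17.4^(-2.5) = 0.0079

0.0079 Gyr


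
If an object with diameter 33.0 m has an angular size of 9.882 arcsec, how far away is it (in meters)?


D = size / theta_rad, theta_rad = 9.882 * pi/(180*3600) = 4.791e-05, D = 688801.7209

688801.7209 m


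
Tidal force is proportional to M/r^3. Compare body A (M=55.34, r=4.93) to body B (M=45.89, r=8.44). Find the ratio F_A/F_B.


Ratio = (M1/r1^3) / (M2/r2^3) = (55.34/4.93^3) / (45.89/8.44^3) = 6.0507

6.0507


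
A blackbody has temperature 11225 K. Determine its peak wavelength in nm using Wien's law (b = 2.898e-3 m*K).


lam_max = b / T = 2.898e-3 / 11225 = 2.582e-07 m = 258.1737 nm

258.1737 nm


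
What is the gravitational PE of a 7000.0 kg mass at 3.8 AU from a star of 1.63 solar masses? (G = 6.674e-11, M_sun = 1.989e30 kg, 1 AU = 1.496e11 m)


M = 1.63 * 1.989e30 kg = 3.24207e+30 kg; r = 3.8 AU * 1.496e11 m/AU = 5.6848e+11 m. U = -GM*m/r = -(6.674e-11 * 3.24207e+30 * 7000.0) / 5.6848e+11 = -2.664e+12

-2.664e+12 J


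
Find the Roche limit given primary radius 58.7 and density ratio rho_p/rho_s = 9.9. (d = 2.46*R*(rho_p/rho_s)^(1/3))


d_Roche = 2.46 * 58.7 * 9.9^(1/3) = 310.0642

310.0642


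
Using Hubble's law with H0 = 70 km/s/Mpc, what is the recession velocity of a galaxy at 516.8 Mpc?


v = H0 * d = 70 * 516.8 = 36176.0

36176.0 km/s


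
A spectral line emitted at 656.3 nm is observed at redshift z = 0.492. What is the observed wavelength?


lam_obs = lam_emit * (1 + z) = 656.3 * (1 + 0.492) = 979.1996

979.1996 nm


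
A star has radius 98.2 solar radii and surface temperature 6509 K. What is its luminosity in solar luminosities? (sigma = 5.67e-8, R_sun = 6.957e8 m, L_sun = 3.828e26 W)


R = 98.2 * 6.957e8 m = 6.831774e+10 m. L = 4*pi*R^2*sigma*T^4 = 4*pi*(6.831774e+10)^2 * 5.67e-8 * 6509^4 = 5.969211835e+30 W. L/L_sun = 5.969211835e+30 / 3.828e26 = 15593.5523

15593.5523 L_sun


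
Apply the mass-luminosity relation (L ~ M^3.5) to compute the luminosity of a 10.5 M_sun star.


L/L_sun = (M/M_sun)^3.5 = 10.5^3.5 = 3751.1337

3751.1337 L_sun


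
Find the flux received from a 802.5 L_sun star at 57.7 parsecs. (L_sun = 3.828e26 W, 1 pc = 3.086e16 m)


F = L / (4*pi*d^2) = 3.072e+29 / (4*pi*(1.781e+18)^2) = 7.710e-09

7.710e-09 W/m^2


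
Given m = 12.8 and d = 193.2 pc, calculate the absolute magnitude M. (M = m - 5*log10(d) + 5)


M = m - 5*log10(d) + 5 = 12.8 - 5*log10(193.2) + 5 = 6.37

6.37


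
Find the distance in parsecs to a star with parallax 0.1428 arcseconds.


d = 1/p = 1/0.1428 = 7.0028

7.0028 pc


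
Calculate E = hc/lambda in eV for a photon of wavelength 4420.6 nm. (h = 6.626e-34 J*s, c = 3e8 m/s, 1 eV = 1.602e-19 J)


E = hc/lambda = 6.626e-34 * 3e8 / 4.421e-06 = 4.497e-20 J = 0.2807 eV

0.2807 eV


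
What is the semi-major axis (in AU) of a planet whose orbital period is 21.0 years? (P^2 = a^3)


a = P^(2/3) = 21.0^(2/3) = 7.6117

7.6117 AU


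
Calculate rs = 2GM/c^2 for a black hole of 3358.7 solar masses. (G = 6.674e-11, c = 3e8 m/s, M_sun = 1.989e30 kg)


M = 3358.7 * 1.989e30 kg = 6.6804543e+33 kg. rs = 2GM/c^2 = 2 * 6.674e-11 * 6.6804543e+33 / (3e8)^2 = 9.908e+06

9.908e+06 m


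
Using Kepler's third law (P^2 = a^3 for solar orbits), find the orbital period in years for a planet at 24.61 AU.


P = a^(3/2) = 24.61^1.5 = 122.0864

122.0864 years


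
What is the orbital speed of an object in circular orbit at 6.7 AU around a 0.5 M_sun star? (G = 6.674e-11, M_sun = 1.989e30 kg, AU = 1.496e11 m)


v = sqrt(GM/r) = sqrt(6.674e-11 * 9.945e+29 / 1.002e+12) = 8137.5243

8137.5243 m/s


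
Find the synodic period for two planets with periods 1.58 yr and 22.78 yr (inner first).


1/P_syn = |1/P1 - 1/P2| = |1/1.58 - 1/22.78| => P_syn = 1.6978

1.6978 years


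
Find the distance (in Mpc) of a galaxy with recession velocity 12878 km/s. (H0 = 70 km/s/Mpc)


d = v / H0 = 12878 / 70 = 183.9714

183.9714 Mpc


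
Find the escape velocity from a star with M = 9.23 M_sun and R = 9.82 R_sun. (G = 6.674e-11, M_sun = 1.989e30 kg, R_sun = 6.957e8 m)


M = 9.23 * 1.989e30 kg = 1.835847e+31 kg; R = 9.82 * 6.957e8 m = 6.831774e+09 m. v_esc = sqrt(2GM/R) = sqrt(2 * 6.674e-11 * 1.835847e+31 / 6.831774e+09) = 598907.2846

598907.2846 m/s


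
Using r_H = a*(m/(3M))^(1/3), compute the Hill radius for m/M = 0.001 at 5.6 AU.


r_H = a * (m/3M)^(1/3) = 5.6 * (0.001/3)^(1/3) = 0.3883

0.3883 AU


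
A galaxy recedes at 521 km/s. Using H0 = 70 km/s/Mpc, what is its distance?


d = v / H0 = 521 / 70 = 7.4429

7.4429 Mpc


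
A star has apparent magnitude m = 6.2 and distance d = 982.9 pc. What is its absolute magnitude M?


M = m - 5*log10(d) + 5 = 6.2 - 5*log10(982.9) + 5 = -3.7625

-3.7625


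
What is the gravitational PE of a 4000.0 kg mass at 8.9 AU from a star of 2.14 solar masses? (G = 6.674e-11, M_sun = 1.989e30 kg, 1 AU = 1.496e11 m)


M = 2.14 * 1.989e30 kg = 4.25646e+30 kg; r = 8.9 AU * 1.496e11 m/AU = 1.33144e+12 m. U = -GM*m/r = -(6.674e-11 * 4.25646e+30 * 4000.0) / 1.33144e+12 = -8.534e+11

-8.534e+11 J


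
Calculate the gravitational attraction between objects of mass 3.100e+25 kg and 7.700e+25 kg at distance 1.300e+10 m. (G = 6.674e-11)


F = G*m1*m2/r^2 = 6.674e-11 * 3.100e+25 * 7.700e+25 / (1.300e+10)^2 = 6.674e-11 * 2.387e+51 / 1.690e+20 = 9.427e+20

9.427e+20 N


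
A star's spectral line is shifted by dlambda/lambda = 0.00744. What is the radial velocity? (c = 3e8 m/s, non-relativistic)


v = (dlambda/lambda) * c = 0.00744 * 3e8 = 2.232e+06

2.232e+06 m/s


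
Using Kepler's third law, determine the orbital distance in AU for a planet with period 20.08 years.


a = P^(2/3) = 20.08^(2/3) = 7.3877

7.3877 AU


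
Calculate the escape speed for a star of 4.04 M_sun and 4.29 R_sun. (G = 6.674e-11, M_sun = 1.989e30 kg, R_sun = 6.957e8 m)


M = 4.04 * 1.989e30 kg = 8.03556e+30 kg; R = 4.29 * 6.957e8 m = 2.984553e+09 m. v_esc = sqrt(2GM/R) = sqrt(2 * 6.674e-11 * 8.03556e+30 / 2.984553e+09) = 599482.5215

599482.5215 m/s


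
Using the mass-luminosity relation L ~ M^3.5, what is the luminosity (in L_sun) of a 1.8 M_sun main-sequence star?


L/L_sun = (M/M_sun)^3.5 = 1.8^3.5 = 7.8244

7.8244 L_sun


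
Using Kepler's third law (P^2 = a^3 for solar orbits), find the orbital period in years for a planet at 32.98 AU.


P = a^(3/2) = 32.98^1.5 = 189.3983

189.3983 years


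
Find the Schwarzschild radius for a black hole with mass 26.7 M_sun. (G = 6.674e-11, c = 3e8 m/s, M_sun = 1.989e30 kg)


M = 26.7 * 1.989e30 kg = 5.31063e+31 kg. rs = 2GM/c^2 = 2 * 6.674e-11 * 5.31063e+31 / (3e8)^2 = 78762.5436

78762.5436 m


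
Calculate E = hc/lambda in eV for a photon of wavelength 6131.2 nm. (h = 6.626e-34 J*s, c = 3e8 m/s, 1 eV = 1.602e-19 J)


E = hc/lambda = 6.626e-34 * 3e8 / 6.131e-06 = 3.242e-20 J = 0.2024 eV

0.2024 eV


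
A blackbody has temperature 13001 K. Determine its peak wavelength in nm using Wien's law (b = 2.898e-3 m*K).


lam_max = b / T = 2.898e-3 / 13001 = 2.229e-07 m = 222.9059 nm

222.9059 nm


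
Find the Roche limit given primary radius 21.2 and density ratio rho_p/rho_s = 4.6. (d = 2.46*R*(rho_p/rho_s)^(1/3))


d_Roche = 2.46 * 21.2 * 4.6^(1/3) = 86.7342

86.7342


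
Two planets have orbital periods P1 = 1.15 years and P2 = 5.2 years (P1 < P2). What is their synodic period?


1/P_syn = |1/P1 - 1/P2| = |1/1.15 - 1/5.2| => P_syn = 1.4765

1.4765 years


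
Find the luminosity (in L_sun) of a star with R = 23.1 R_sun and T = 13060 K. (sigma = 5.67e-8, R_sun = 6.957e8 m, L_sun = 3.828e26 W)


R = 23.1 * 6.957e8 m = 1.607067e+10 m. L = 4*pi*R^2*sigma*T^4 = 4*pi*(1.607067e+10)^2 * 5.67e-8 * 13060^4 = 5.353448106e+30 W. L/L_sun = 5.353448106e+30 / 3.828e26 = 13984.9742

13984.9742 L_sun


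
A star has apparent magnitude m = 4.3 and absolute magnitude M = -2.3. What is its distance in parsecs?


d = 10^((m - M + 5)/5) = 10^((4.3 - -2.3 + 5)/5) = 208.9296

208.9296 pc


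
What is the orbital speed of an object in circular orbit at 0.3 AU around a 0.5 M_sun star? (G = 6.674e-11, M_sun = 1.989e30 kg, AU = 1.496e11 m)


v = sqrt(GM/r) = sqrt(6.674e-11 * 9.945e+29 / 4.488e+10) = 38456.4393

38456.4393 m/s


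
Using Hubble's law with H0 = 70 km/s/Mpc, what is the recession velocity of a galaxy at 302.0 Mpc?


v = H0 * d = 70 * 302.0 = 21140.0

21140.0 km/s


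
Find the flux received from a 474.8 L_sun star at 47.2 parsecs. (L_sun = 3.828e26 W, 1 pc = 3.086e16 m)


F = L / (4*pi*d^2) = 1.818e+29 / (4*pi*(1.457e+18)^2) = 6.817e-09

6.817e-09 W/m^2


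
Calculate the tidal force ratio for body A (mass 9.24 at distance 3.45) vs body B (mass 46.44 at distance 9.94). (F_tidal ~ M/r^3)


Ratio = (M1/r1^3) / (M2/r2^3) = (9.24/3.45^3) / (46.44/9.94^3) = 4.7586

4.7586


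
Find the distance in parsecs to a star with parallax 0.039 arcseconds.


d = 1/p = 1/0.039 = 25.641

25.641 pc


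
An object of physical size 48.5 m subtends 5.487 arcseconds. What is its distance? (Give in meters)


D = size / theta_rad, theta_rad = 5.487 * pi/(180*3600) = 2.660e-05, D = 1.823e+06

1.823e+06 m


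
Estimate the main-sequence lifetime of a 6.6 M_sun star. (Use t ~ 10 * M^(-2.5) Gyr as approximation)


t = 10 * M^(-2.5) = 10 * 6.6^(-2.5) = 0.0894

0.0894 Gyr


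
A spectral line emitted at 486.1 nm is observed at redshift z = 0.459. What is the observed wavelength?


lam_obs = lam_emit * (1 + z) = 486.1 * (1 + 0.459) = 709.2199

709.2199 nm


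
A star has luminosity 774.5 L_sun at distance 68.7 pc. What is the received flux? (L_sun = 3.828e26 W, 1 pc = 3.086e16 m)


F = L / (4*pi*d^2) = 2.965e+29 / (4*pi*(2.120e+18)^2) = 5.249e-09

5.249e-09 W/m^2


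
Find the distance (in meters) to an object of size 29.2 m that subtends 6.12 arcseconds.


D = size / theta_rad, theta_rad = 6.12 * pi/(180*3600) = 2.967e-05, D = 984139.2716

984139.2716 m


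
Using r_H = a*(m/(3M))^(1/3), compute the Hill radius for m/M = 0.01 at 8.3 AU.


r_H = a * (m/3M)^(1/3) = 8.3 * (0.01/3)^(1/3) = 1.2399

1.2399 AU


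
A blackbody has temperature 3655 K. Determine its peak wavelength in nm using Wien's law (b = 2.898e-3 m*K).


lam_max = b / T = 2.898e-3 / 3655 = 7.929e-07 m = 792.8865 nm

792.8865 nm


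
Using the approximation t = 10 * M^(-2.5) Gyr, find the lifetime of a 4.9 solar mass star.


t = 10 * M^(-2.5) = 10 * 4.9^(-2.5) = 0.1882

0.1882 Gyr


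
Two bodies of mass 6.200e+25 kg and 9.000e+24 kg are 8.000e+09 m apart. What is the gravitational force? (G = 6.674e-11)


F = G*m1*m2/r^2 = 6.674e-11 * 6.200e+25 * 9.000e+24 / (8.000e+09)^2 = 6.674e-11 * 5.580e+50 / 6.400e+19 = 5.819e+20

5.819e+20 N


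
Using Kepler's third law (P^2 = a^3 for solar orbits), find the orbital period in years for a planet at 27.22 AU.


P = a^(3/2) = 27.22^1.5 = 142.0143

142.0143 years


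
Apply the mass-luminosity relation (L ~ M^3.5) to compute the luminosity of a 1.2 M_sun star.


L/L_sun = (M/M_sun)^3.5 = 1.2^3.5 = 1.8929

1.8929 L_sun


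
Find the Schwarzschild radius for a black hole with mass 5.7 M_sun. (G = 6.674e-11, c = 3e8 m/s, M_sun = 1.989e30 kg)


M = 5.7 * 1.989e30 kg = 1.13373e+31 kg. rs = 2GM/c^2 = 2 * 6.674e-11 * 1.13373e+31 / (3e8)^2 = 16814.4756

16814.4756 m


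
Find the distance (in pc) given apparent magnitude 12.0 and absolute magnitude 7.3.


d = 10^((m - M + 5)/5) = 10^((12.0 - 7.3 + 5)/5) = 87.0964

87.0964 pc


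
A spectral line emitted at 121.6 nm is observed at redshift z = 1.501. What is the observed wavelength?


lam_obs = lam_emit * (1 + z) = 121.6 * (1 + 1.501) = 304.1216

304.1216 nm


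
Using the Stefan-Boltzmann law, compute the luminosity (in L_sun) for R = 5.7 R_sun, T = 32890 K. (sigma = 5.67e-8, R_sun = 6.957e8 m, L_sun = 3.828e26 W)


R = 5.7 * 6.957e8 m = 3.96549e+09 m. L = 4*pi*R^2*sigma*T^4 = 4*pi*(3.96549e+09)^2 * 5.67e-8 * 32890^4 = 1.311119072e+31 W. L/L_sun = 1.311119072e+31 / 3.828e26 = 34250.7595

34250.7595 L_sun


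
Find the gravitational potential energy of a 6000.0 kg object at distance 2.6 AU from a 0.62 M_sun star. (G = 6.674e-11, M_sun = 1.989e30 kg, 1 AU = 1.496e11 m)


M = 0.62 * 1.989e30 kg = 1.23318e+30 kg; r = 2.6 AU * 1.496e11 m/AU = 3.8896e+11 m. U = -GM*m/r = -(6.674e-11 * 1.23318e+30 * 6000.0) / 3.8896e+11 = -1.270e+12

-1.270e+12 J


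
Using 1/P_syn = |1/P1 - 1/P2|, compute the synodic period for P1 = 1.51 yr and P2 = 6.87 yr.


1/P_syn = |1/P1 - 1/P2| = |1/1.51 - 1/6.87| => P_syn = 1.9354

1.9354 years


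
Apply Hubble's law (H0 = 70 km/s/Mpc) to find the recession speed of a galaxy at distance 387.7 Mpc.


v = H0 * d = 70 * 387.7 = 27139.0

27139.0 km/s


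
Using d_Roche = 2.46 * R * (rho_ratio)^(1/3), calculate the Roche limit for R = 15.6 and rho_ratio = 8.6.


d_Roche = 2.46 * 15.6 * 8.6^(1/3) = 78.6247

78.6247


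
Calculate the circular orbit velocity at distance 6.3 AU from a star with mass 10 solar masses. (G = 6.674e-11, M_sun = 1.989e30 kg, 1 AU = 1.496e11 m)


v = sqrt(GM/r) = sqrt(6.674e-11 * 1.989e+31 / 9.425e+11) = 37529.642

37529.642 m/s


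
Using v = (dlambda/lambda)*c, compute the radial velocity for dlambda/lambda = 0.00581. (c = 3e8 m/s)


v = (dlambda/lambda) * c = 0.00581 * 3e8 = 1.743e+06

1.743e+06 m/s


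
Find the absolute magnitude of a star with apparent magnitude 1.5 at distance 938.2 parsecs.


M = m - 5*log10(d) + 5 = 1.5 - 5*log10(938.2) + 5 = -8.3615

-8.3615


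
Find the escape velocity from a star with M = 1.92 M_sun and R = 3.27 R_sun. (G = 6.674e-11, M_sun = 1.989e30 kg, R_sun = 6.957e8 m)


M = 1.92 * 1.989e30 kg = 3.81888e+30 kg; R = 3.27 * 6.957e8 m = 2.274939e+09 m. v_esc = sqrt(2GM/R) = sqrt(2 * 6.674e-11 * 3.81888e+30 / 2.274939e+09) = 473359.641

473359.641 m/s


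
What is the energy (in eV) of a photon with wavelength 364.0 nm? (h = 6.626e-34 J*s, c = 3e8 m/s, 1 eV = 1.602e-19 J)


E = hc/lambda = 6.626e-34 * 3e8 / 3.640e-07 = 5.461e-19 J = 3.4089 eV

3.4089 eV
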